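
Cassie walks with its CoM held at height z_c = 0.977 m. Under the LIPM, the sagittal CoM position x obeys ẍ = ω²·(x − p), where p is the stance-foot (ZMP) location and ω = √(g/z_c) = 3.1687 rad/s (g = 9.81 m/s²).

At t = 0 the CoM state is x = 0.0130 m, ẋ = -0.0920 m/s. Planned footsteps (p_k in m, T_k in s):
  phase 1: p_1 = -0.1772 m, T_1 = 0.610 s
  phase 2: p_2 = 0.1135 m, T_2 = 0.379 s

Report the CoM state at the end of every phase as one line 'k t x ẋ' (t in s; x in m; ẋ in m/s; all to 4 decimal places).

1 0.6100 0.3955 1.7140
2 0.9890 1.4419 4.4561

phase 1: p=-0.1772, T=0.610, ωT=1.932907, cosh=3.527147, sinh=3.382420; start (x,ẋ)=(0.013000, -0.092000) → end (x,ẋ)=(0.395458, 1.714042)
phase 2: p=0.1135, T=0.379, ωT=1.200937, cosh=1.812071, sinh=1.511159; start (x,ẋ)=(0.395458, 1.714042) → end (x,ẋ)=(1.441858, 4.456098)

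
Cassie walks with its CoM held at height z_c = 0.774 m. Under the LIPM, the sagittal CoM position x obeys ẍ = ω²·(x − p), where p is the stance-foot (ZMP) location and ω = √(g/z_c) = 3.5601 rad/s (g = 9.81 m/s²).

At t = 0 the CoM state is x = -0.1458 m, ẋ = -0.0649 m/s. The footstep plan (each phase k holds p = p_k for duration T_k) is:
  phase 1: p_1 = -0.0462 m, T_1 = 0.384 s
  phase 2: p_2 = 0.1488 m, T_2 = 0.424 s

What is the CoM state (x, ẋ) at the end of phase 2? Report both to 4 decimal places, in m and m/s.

x = -1.3621, ẋ = -5.2092

phase 1: p=-0.0462, T=0.384, ωT=1.367078, cosh=2.089360, sinh=1.834510; start (x,ẋ)=(-0.145800, -0.064900) → end (x,ẋ)=(-0.287743, -0.786091)
phase 2: p=0.1488, T=0.424, ωT=1.509482, cosh=2.372706, sinh=2.151682; start (x,ẋ)=(-0.287743, -0.786091) → end (x,ẋ)=(-1.362092, -5.209171)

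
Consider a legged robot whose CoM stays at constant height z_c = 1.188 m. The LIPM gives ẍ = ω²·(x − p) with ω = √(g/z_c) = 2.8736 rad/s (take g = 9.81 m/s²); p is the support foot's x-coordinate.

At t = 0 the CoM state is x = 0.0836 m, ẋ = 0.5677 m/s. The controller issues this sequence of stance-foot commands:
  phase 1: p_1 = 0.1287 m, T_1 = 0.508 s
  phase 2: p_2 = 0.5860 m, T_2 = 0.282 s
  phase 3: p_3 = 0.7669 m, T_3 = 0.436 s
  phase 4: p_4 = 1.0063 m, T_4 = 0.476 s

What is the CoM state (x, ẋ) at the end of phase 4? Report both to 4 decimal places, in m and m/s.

phase 1: p=0.1287, T=0.508, ωT=1.459789, cosh=2.268668, sinh=2.036382; start (x,ẋ)=(0.083600, 0.567700) → end (x,ẋ)=(0.428685, 1.024009)
phase 2: p=0.5860, T=0.282, ωT=0.810355, cosh=1.346703, sinh=0.902003; start (x,ẋ)=(0.428685, 1.024009) → end (x,ẋ)=(0.695572, 0.971276)
phase 3: p=0.7669, T=0.436, ωT=1.252890, cosh=1.893061, sinh=1.607383; start (x,ẋ)=(0.695572, 0.971276) → end (x,ẋ)=(1.175167, 1.509224)
phase 4: p=1.0063, T=0.476, ωT=1.367834, cosh=2.090746, sinh=1.836088; start (x,ẋ)=(1.175167, 1.509224) → end (x,ẋ)=(2.323678, 4.046379)

x = 2.3237, ẋ = 4.0464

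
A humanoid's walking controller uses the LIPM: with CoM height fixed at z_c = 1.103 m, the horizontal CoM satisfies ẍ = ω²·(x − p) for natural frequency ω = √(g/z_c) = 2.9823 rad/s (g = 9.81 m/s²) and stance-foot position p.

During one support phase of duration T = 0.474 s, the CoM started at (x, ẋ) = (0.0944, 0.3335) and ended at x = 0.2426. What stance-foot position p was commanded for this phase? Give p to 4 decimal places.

p = 0.1522

ωT = 2.9823·0.474 = 1.413610; cosh(ωT) = 2.177016, sinh(ωT) = 1.933753
x(T) = p + (x₀−p)·cosh(ωT) + (ẋ₀/ω)·sinh(ωT) ⇒ p·(1 − cosh) = x(T) − x₀·cosh − (ẋ₀/ω)·sinh
numerator   = 0.2426 − (0.0944)·2.177016 − (0.3335/2.9823)·1.933753 = -0.179155
denominator = 1 − 2.177016 = -1.177016
p = -0.179155 / -1.177016 = 0.1522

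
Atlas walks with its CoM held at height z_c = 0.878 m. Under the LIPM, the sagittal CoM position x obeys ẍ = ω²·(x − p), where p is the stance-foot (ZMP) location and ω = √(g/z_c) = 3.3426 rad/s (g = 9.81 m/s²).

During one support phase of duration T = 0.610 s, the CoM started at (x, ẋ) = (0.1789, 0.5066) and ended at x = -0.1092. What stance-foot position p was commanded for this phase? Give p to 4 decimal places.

ωT = 3.3426·0.610 = 2.038986; cosh(ωT) = 3.906488, sinh(ωT) = 3.776327
x(T) = p + (x₀−p)·cosh(ωT) + (ẋ₀/ω)·sinh(ωT) ⇒ p·(1 − cosh) = x(T) − x₀·cosh − (ẋ₀/ω)·sinh
numerator   = -0.1092 − (0.1789)·3.906488 − (0.5066/3.3426)·3.776327 = -1.380406
denominator = 1 − 3.906488 = -2.906488
p = -1.380406 / -2.906488 = 0.4749

p = 0.4749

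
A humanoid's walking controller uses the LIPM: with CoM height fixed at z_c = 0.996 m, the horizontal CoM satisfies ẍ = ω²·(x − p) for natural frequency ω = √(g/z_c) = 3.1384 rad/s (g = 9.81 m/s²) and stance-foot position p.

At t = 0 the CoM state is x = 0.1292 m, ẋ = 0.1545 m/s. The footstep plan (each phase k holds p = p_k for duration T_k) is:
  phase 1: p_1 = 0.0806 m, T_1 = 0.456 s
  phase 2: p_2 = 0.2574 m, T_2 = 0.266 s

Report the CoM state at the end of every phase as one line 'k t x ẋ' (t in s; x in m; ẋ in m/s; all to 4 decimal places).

phase 1: p=0.0806, T=0.456, ωT=1.431110, cosh=2.211193, sinh=1.972149; start (x,ẋ)=(0.129200, 0.154500) → end (x,ẋ)=(0.285151, 0.642434)
phase 2: p=0.2574, T=0.266, ωT=0.834814, cosh=1.369171, sinh=0.935216; start (x,ẋ)=(0.285151, 0.642434) → end (x,ẋ)=(0.486835, 0.961052)

1 0.4560 0.2852 0.6424
2 0.7220 0.4868 0.9611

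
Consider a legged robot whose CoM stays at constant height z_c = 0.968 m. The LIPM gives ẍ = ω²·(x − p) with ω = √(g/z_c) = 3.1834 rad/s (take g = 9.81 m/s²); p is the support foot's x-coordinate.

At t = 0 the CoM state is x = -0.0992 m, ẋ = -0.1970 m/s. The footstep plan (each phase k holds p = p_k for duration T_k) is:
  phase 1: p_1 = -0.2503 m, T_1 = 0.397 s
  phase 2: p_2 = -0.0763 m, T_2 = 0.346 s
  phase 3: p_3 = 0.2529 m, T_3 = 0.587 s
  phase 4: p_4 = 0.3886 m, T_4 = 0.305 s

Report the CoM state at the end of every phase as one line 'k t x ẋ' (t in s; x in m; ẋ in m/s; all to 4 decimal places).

1 0.3970 -0.0623 0.4067
2 0.7430 0.1180 0.7389
3 1.3300 0.5395 1.0925
4 1.6350 1.0044 2.1923

phase 1: p=-0.2503, T=0.397, ωT=1.263810, cosh=1.910727, sinh=1.628151; start (x,ẋ)=(-0.099200, -0.197000) → end (x,ẋ)=(-0.062345, 0.406747)
phase 2: p=-0.0763, T=0.346, ωT=1.101456, cosh=1.670466, sinh=1.338079; start (x,ẋ)=(-0.062345, 0.406747) → end (x,ẋ)=(0.117979, 0.738900)
phase 3: p=0.2529, T=0.587, ωT=1.868656, cosh=3.316956, sinh=3.162625; start (x,ẋ)=(0.117979, 0.738900) → end (x,ẋ)=(0.539452, 1.092532)
phase 4: p=0.3886, T=0.305, ωT=0.970937, cosh=1.509573, sinh=1.130845; start (x,ẋ)=(0.539452, 1.092532) → end (x,ẋ)=(1.004424, 2.192314)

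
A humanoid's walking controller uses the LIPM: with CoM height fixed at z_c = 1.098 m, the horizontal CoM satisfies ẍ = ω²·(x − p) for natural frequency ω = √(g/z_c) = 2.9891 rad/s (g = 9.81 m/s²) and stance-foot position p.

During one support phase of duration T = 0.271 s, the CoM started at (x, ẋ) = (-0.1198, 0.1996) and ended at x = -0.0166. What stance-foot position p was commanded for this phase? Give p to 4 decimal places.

ωT = 2.9891·0.271 = 0.810046; cosh(ωT) = 1.346425, sinh(ωT) = 0.901587
x(T) = p + (x₀−p)·cosh(ωT) + (ẋ₀/ω)·sinh(ωT) ⇒ p·(1 − cosh) = x(T) − x₀·cosh − (ẋ₀/ω)·sinh
numerator   = -0.0166 − (-0.1198)·1.346425 − (0.1996/2.9891)·0.901587 = 0.084497
denominator = 1 − 1.346425 = -0.346425
p = 0.084497 / -0.346425 = -0.2439

p = -0.2439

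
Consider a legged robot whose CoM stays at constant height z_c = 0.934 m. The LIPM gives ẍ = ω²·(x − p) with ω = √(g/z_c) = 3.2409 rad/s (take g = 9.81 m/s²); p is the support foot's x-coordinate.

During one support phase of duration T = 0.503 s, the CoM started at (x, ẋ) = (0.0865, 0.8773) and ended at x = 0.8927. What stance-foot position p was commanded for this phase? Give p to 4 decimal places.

ωT = 3.2409·0.503 = 1.630173; cosh(ωT) = 2.650326, sinh(ωT) = 2.454430
x(T) = p + (x₀−p)·cosh(ωT) + (ẋ₀/ω)·sinh(ωT) ⇒ p·(1 − cosh) = x(T) − x₀·cosh − (ẋ₀/ω)·sinh
numerator   = 0.8927 − (0.0865)·2.650326 − (0.8773/3.2409)·2.454430 = -0.000959
denominator = 1 − 2.650326 = -1.650326
p = -0.000959 / -1.650326 = 0.0006

p = 0.0006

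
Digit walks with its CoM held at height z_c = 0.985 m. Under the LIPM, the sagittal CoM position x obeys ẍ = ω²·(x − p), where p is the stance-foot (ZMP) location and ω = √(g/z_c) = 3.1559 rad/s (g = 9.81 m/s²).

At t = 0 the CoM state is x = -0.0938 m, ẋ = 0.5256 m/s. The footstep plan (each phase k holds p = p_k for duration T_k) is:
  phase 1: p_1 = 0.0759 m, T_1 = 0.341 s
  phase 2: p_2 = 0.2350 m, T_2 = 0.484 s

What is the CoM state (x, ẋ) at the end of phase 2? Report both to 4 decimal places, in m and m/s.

x = -0.1825, ẋ = -1.1300

phase 1: p=0.0759, T=0.341, ωT=1.076162, cosh=1.637150, sinh=1.296249; start (x,ẋ)=(-0.093800, 0.525600) → end (x,ẋ)=(0.013960, 0.166272)
phase 2: p=0.2350, T=0.484, ωT=1.527456, cosh=2.411764, sinh=2.194677; start (x,ẋ)=(0.013960, 0.166272) → end (x,ẋ)=(-0.182468, -1.129957)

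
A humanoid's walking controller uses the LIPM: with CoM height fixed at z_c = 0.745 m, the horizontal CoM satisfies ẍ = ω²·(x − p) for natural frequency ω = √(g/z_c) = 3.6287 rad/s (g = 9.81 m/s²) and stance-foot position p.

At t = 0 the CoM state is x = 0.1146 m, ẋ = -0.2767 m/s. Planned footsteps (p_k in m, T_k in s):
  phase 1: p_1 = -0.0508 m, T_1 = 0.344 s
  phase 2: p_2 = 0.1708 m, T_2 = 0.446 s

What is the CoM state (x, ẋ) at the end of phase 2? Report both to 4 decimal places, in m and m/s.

x = 0.3803, ẋ = 0.8696

phase 1: p=-0.0508, T=0.344, ωT=1.248273, cosh=1.885660, sinh=1.598660; start (x,ẋ)=(0.114600, -0.276700) → end (x,ẋ)=(0.139185, 0.437733)
phase 2: p=0.1708, T=0.446, ωT=1.618400, cosh=2.621614, sinh=2.423399; start (x,ẋ)=(0.139185, 0.437733) → end (x,ẋ)=(0.380255, 0.869553)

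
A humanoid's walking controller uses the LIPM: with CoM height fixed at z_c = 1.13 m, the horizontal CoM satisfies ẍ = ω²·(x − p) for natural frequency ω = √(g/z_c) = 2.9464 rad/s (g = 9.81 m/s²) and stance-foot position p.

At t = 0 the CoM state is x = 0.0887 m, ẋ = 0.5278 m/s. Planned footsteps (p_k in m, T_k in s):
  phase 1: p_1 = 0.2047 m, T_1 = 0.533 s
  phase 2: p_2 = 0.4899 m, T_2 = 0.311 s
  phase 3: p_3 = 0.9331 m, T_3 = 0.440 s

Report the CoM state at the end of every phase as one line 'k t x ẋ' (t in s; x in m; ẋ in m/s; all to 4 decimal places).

1 0.5330 0.3258 0.5377
2 0.8440 0.4436 0.2720
3 1.2840 0.1274 -1.9051

phase 1: p=0.2047, T=0.533, ωT=1.570431, cosh=2.508338, sinh=2.300383; start (x,ẋ)=(0.088700, 0.527800) → end (x,ẋ)=(0.325809, 0.537671)
phase 2: p=0.4899, T=0.311, ωT=0.916330, cosh=1.450042, sinh=1.050058; start (x,ẋ)=(0.325809, 0.537671) → end (x,ẋ)=(0.443580, 0.271966)
phase 3: p=0.9331, T=0.440, ωT=1.296416, cosh=1.964840, sinh=1.691330; start (x,ẋ)=(0.443580, 0.271966) → end (x,ẋ)=(0.127389, -1.905071)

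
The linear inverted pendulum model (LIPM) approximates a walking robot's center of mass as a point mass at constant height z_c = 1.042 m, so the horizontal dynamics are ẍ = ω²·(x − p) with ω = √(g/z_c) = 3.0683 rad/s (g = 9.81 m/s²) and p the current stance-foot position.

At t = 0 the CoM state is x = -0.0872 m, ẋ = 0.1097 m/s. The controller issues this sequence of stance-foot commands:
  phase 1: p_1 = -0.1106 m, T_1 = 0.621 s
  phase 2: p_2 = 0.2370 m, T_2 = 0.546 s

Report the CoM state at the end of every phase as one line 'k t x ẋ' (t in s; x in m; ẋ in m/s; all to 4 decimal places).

1 0.6210 0.0873 0.6129
2 1.1670 0.3379 0.5103

phase 1: p=-0.1106, T=0.621, ωT=1.905414, cosh=3.435477, sinh=3.286716; start (x,ẋ)=(-0.087200, 0.109700) → end (x,ẋ)=(0.087299, 0.612852)
phase 2: p=0.2370, T=0.546, ωT=1.675292, cosh=2.763803, sinh=2.576550; start (x,ẋ)=(0.087299, 0.612852) → end (x,ẋ)=(0.337888, 0.510323)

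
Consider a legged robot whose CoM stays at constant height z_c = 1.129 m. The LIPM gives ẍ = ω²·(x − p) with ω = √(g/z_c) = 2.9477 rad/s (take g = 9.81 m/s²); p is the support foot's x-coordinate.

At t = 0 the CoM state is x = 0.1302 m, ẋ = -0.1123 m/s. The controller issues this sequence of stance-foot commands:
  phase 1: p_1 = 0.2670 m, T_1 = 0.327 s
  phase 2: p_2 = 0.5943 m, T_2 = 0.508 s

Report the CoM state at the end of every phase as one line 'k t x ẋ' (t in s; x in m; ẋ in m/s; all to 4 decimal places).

1 0.3270 0.0189 -0.6204
2 0.8350 -1.2030 -5.0573

phase 1: p=0.2670, T=0.327, ωT=0.963898, cosh=1.501650, sinh=1.120247; start (x,ẋ)=(0.130200, -0.112300) → end (x,ẋ)=(0.018896, -0.620370)
phase 2: p=0.5943, T=0.508, ωT=1.497432, cosh=2.346949, sinh=2.123245; start (x,ẋ)=(0.018896, -0.620370) → end (x,ẋ)=(-1.203000, -5.057251)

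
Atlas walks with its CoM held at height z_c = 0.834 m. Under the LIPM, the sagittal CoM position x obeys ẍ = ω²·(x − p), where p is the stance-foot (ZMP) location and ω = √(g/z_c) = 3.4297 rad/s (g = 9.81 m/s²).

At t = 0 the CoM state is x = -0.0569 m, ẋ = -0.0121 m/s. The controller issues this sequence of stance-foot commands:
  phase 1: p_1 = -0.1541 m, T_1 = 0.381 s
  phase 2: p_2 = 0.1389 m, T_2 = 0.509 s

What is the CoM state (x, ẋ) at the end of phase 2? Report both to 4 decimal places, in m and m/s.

phase 1: p=-0.1541, T=0.381, ωT=1.306716, cosh=1.982365, sinh=1.711657; start (x,ẋ)=(-0.056900, -0.012100) → end (x,ẋ)=(0.032547, 0.546623)
phase 2: p=0.1389, T=0.509, ωT=1.745717, cosh=2.952265, sinh=2.777745; start (x,ẋ)=(0.032547, 0.546623) → end (x,ẋ)=(0.267633, 0.600570)

x = 0.2676, ẋ = 0.6006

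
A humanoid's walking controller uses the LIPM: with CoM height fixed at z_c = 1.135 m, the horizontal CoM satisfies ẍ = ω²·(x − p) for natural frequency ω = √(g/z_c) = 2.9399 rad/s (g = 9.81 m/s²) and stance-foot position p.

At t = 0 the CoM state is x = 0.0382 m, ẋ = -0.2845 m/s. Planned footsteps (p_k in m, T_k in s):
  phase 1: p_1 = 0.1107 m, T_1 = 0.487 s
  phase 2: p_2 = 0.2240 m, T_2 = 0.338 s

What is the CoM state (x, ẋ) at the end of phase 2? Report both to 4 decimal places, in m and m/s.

phase 1: p=0.1107, T=0.487, ωT=1.431731, cosh=2.212418, sinh=1.973523; start (x,ẋ)=(0.038200, -0.284500) → end (x,ẋ)=(-0.240682, -1.050075)
phase 2: p=0.2240, T=0.338, ωT=0.993686, cosh=1.535691, sinh=1.165482; start (x,ẋ)=(-0.240682, -1.050075) → end (x,ẋ)=(-0.905895, -3.204777)

x = -0.9059, ẋ = -3.2048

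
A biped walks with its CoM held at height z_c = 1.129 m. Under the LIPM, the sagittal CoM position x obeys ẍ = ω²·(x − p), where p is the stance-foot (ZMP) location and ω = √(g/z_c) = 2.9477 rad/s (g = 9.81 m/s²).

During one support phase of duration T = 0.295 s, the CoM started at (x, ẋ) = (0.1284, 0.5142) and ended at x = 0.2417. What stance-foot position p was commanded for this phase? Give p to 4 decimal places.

ωT = 2.9477·0.295 = 0.869572; cosh(ωT) = 1.402510, sinh(ωT) = 0.983379
x(T) = p + (x₀−p)·cosh(ωT) + (ẋ₀/ω)·sinh(ωT) ⇒ p·(1 − cosh) = x(T) − x₀·cosh − (ẋ₀/ω)·sinh
numerator   = 0.2417 − (0.1284)·1.402510 − (0.5142/2.9477)·0.983379 = -0.109924
denominator = 1 − 1.402510 = -0.402510
p = -0.109924 / -0.402510 = 0.2731

p = 0.2731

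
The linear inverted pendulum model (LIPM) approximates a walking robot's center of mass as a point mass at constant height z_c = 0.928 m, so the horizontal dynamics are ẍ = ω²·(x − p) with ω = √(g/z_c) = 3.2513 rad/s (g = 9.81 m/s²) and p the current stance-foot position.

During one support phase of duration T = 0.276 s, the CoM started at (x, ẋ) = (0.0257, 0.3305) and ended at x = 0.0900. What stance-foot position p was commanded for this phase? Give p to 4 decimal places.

p = 0.1179

ωT = 3.2513·0.276 = 0.897359; cosh(ωT) = 1.430380, sinh(ωT) = 1.022735
x(T) = p + (x₀−p)·cosh(ωT) + (ẋ₀/ω)·sinh(ωT) ⇒ p·(1 − cosh) = x(T) − x₀·cosh − (ẋ₀/ω)·sinh
numerator   = 0.0900 − (0.0257)·1.430380 − (0.3305/3.2513)·1.022735 = -0.050723
denominator = 1 − 1.430380 = -0.430380
p = -0.050723 / -0.430380 = 0.1179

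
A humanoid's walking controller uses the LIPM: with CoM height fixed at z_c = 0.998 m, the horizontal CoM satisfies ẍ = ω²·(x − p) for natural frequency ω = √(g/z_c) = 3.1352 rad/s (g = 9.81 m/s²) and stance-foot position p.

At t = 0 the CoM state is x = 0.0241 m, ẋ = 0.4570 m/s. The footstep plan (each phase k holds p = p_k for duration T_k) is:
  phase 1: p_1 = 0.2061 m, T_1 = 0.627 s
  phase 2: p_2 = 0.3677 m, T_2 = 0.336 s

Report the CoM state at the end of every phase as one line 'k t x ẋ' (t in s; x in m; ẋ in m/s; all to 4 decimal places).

phase 1: p=0.2061, T=0.627, ωT=1.965770, cosh=3.640230, sinh=3.500182; start (x,ẋ)=(0.024100, 0.457000) → end (x,ẋ)=(0.053779, -0.333641)
phase 2: p=0.3677, T=0.336, ωT=1.053427, cosh=1.608101, sinh=1.259361; start (x,ẋ)=(0.053779, -0.333641) → end (x,ẋ)=(-0.271134, -1.775996)

1 0.6270 0.0538 -0.3336
2 0.9630 -0.2711 -1.7760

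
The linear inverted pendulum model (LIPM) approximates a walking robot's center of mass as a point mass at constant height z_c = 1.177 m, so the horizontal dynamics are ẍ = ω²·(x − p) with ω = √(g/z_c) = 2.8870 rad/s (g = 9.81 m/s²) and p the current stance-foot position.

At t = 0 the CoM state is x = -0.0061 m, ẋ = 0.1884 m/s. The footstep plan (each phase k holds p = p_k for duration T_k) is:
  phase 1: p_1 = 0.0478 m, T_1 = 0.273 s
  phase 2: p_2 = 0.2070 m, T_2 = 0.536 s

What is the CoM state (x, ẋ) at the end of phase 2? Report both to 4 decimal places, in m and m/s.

phase 1: p=0.0478, T=0.273, ωT=0.788151, cosh=1.327005, sinh=0.872321; start (x,ẋ)=(-0.006100, 0.188400) → end (x,ẋ)=(0.033200, 0.114267)
phase 2: p=0.2070, T=0.536, ωT=1.547432, cosh=2.456090, sinh=2.243296; start (x,ẋ)=(0.033200, 0.114267) → end (x,ẋ)=(-0.131079, -0.844946)

x = -0.1311, ẋ = -0.8449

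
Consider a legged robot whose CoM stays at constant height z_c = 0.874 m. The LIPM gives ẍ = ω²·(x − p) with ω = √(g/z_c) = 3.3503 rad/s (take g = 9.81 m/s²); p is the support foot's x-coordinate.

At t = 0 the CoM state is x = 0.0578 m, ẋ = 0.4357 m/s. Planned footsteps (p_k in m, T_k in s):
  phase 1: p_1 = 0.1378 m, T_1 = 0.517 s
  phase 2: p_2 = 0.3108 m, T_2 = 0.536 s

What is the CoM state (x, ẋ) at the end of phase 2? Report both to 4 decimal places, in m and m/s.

phase 1: p=0.1378, T=0.517, ωT=1.732105, cosh=2.914726, sinh=2.737814; start (x,ẋ)=(0.057800, 0.435700) → end (x,ẋ)=(0.260669, 0.536146)
phase 2: p=0.3108, T=0.536, ωT=1.795761, cosh=3.095029, sinh=2.929027; start (x,ẋ)=(0.260669, 0.536146) → end (x,ẋ)=(0.624374, 1.167450)

x = 0.6244, ẋ = 1.1674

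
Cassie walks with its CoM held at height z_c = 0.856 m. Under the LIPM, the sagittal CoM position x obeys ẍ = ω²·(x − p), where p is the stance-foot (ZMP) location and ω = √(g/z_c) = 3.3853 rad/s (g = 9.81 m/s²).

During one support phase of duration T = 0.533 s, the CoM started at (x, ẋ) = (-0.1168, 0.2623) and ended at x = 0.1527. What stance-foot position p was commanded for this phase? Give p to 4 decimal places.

p = -0.1359

ωT = 3.3853·0.533 = 1.804365; cosh(ωT) = 3.120345, sinh(ωT) = 2.955766
x(T) = p + (x₀−p)·cosh(ωT) + (ẋ₀/ω)·sinh(ωT) ⇒ p·(1 − cosh) = x(T) − x₀·cosh − (ẋ₀/ω)·sinh
numerator   = 0.1527 − (-0.1168)·3.120345 − (0.2623/3.3853)·2.955766 = 0.288137
denominator = 1 − 3.120345 = -2.120345
p = 0.288137 / -2.120345 = -0.1359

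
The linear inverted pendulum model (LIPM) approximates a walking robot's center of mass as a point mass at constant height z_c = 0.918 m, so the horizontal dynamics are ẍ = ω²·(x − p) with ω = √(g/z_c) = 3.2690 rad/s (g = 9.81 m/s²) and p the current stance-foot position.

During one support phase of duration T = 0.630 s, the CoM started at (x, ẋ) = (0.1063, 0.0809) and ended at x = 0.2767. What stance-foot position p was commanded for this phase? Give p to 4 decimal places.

ωT = 3.2690·0.630 = 2.059470; cosh(ωT) = 3.984667, sinh(ωT) = 3.857146
x(T) = p + (x₀−p)·cosh(ωT) + (ẋ₀/ω)·sinh(ωT) ⇒ p·(1 − cosh) = x(T) − x₀·cosh − (ẋ₀/ω)·sinh
numerator   = 0.2767 − (0.1063)·3.984667 − (0.0809/3.2690)·3.857146 = -0.242325
denominator = 1 − 3.984667 = -2.984667
p = -0.242325 / -2.984667 = 0.0812

p = 0.0812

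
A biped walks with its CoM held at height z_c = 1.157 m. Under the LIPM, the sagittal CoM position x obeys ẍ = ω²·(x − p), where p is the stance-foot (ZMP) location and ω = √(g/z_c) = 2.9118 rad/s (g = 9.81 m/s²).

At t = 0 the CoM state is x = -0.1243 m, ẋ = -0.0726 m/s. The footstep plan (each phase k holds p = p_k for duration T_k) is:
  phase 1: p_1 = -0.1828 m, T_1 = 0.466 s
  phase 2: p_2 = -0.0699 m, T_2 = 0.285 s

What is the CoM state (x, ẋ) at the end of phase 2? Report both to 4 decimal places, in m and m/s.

phase 1: p=-0.1828, T=0.466, ωT=1.356899, cosh=2.070794, sinh=1.813336; start (x,ẋ)=(-0.124300, -0.072600) → end (x,ẋ)=(-0.106871, 0.158545)
phase 2: p=-0.0699, T=0.285, ωT=0.829863, cosh=1.364557, sinh=0.928448; start (x,ẋ)=(-0.106871, 0.158545) → end (x,ẋ)=(-0.069795, 0.116395)

x = -0.0698, ẋ = 0.1164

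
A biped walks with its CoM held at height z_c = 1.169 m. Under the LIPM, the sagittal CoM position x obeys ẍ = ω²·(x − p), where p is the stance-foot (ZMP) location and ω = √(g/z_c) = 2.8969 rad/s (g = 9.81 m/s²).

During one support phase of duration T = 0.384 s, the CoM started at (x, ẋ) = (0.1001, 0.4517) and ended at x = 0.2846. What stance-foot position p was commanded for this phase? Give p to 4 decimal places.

ωT = 2.8969·0.384 = 1.112410; cosh(ωT) = 1.685222, sinh(ωT) = 1.356456
x(T) = p + (x₀−p)·cosh(ωT) + (ẋ₀/ω)·sinh(ωT) ⇒ p·(1 − cosh) = x(T) − x₀·cosh − (ẋ₀/ω)·sinh
numerator   = 0.2846 − (0.1001)·1.685222 − (0.4517/2.8969)·1.356456 = -0.095597
denominator = 1 − 1.685222 = -0.685222
p = -0.095597 / -0.685222 = 0.1395

p = 0.1395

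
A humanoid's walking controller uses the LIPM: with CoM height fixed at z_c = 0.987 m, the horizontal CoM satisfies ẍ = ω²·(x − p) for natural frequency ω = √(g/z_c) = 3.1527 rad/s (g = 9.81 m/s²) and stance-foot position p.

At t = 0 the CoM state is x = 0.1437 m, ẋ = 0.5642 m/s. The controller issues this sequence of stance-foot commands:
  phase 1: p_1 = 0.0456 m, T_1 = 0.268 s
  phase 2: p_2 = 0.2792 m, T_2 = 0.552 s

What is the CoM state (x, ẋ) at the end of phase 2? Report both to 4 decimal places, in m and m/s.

phase 1: p=0.0456, T=0.268, ωT=0.844924, cosh=1.378695, sinh=0.949105; start (x,ẋ)=(0.143700, 0.564200) → end (x,ẋ)=(0.350700, 1.071399)
phase 2: p=0.2792, T=0.552, ωT=1.740290, cosh=2.937234, sinh=2.761764; start (x,ẋ)=(0.350700, 1.071399) → end (x,ẋ)=(1.427756, 3.769497)

x = 1.4278, ẋ = 3.7695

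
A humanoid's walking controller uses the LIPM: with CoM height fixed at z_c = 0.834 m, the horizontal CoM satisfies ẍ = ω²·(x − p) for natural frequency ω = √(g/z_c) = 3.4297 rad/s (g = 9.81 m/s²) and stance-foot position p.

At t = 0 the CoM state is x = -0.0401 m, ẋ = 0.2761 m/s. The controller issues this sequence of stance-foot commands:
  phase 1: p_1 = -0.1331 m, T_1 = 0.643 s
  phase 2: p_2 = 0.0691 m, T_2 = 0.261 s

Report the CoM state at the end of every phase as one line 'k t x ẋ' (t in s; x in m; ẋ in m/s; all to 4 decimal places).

1 0.6430 0.6547 2.6971
2 0.9040 1.7072 5.8995

phase 1: p=-0.1331, T=0.643, ωT=2.205297, cosh=4.591582, sinh=4.481364; start (x,ẋ)=(-0.040100, 0.276100) → end (x,ẋ)=(0.654679, 2.697121)
phase 2: p=0.0691, T=0.261, ωT=0.895152, cosh=1.428126, sinh=1.019581; start (x,ẋ)=(0.654679, 2.697121) → end (x,ẋ)=(1.707181, 5.899515)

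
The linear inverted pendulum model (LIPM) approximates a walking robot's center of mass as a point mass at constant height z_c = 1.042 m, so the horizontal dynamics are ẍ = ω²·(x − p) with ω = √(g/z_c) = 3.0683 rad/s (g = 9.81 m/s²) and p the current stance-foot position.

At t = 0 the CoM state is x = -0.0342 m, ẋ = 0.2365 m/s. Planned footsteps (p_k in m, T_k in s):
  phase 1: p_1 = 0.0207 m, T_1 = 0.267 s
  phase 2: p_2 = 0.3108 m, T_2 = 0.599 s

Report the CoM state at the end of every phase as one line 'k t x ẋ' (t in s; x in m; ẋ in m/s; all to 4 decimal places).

1 0.2670 0.0168 0.1664
2 0.8660 -0.4702 -2.2264

phase 1: p=0.0207, T=0.267, ωT=0.819236, cosh=1.354767, sinh=0.913999; start (x,ẋ)=(-0.034200, 0.236500) → end (x,ẋ)=(0.016773, 0.166440)
phase 2: p=0.3108, T=0.599, ωT=1.837912, cosh=3.221276, sinh=3.062127; start (x,ẋ)=(0.016773, 0.166440) → end (x,ẋ)=(-0.470238, -2.226390)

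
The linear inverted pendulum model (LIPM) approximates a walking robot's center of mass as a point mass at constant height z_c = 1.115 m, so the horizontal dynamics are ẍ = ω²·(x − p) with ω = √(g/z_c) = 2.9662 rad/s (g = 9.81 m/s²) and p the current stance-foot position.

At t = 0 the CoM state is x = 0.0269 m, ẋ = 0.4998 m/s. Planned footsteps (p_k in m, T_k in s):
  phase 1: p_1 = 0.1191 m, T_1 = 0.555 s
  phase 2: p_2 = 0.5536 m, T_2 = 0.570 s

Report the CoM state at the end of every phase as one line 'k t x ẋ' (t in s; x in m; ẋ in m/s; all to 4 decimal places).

phase 1: p=0.1191, T=0.555, ωT=1.646241, cosh=2.690108, sinh=2.497335; start (x,ẋ)=(0.026900, 0.499800) → end (x,ẋ)=(0.291869, 0.661536)
phase 2: p=0.5536, T=0.570, ωT=1.690734, cosh=2.803922, sinh=2.619538; start (x,ẋ)=(0.291869, 0.661536) → end (x,ẋ)=(0.403948, -0.178774)

1 0.5550 0.2919 0.6615
2 1.1250 0.4039 -0.1788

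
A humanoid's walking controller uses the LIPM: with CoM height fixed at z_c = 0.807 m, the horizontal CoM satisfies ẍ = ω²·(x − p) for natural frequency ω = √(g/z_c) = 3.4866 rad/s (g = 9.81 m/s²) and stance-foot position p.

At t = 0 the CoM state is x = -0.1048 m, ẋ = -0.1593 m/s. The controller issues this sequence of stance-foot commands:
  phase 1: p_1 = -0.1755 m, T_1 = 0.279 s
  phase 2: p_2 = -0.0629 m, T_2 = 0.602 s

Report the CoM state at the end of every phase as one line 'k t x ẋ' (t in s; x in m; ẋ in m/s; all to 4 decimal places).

1 0.2790 -0.1204 0.0386
2 0.8810 -0.2565 -0.6458

phase 1: p=-0.1755, T=0.279, ωT=0.972761, cosh=1.511638, sinh=1.133601; start (x,ẋ)=(-0.104800, -0.159300) → end (x,ẋ)=(-0.120420, 0.038632)
phase 2: p=-0.0629, T=0.602, ωT=2.098933, cosh=4.140025, sinh=4.017438; start (x,ẋ)=(-0.120420, 0.038632) → end (x,ẋ)=(-0.256523, -0.645765)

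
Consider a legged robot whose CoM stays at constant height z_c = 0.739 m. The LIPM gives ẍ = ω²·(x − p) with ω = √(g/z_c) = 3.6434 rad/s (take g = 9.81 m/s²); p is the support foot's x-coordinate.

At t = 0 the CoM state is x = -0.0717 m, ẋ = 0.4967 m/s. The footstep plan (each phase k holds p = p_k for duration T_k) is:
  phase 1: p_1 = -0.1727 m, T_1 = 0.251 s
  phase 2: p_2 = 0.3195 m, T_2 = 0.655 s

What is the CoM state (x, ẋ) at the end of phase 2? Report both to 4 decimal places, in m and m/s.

phase 1: p=-0.1727, T=0.251, ωT=0.914493, cosh=1.448115, sinh=1.047396; start (x,ẋ)=(-0.071700, 0.496700) → end (x,ẋ)=(0.116350, 1.104703)
phase 2: p=0.3195, T=0.655, ωT=2.386427, cosh=5.483264, sinh=5.391306; start (x,ẋ)=(0.116350, 1.104703) → end (x,ẋ)=(0.840253, 2.066961)

x = 0.8403, ẋ = 2.0670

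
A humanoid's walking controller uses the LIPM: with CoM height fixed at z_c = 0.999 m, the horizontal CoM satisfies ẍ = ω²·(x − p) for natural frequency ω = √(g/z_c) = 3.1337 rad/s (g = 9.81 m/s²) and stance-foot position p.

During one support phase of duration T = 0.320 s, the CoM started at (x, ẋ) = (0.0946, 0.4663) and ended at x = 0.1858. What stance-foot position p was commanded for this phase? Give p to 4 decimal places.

p = 0.2489

ωT = 3.1337·0.320 = 1.002784; cosh(ωT) = 1.546358, sinh(ωT) = 1.179502
x(T) = p + (x₀−p)·cosh(ωT) + (ẋ₀/ω)·sinh(ωT) ⇒ p·(1 − cosh) = x(T) − x₀·cosh − (ẋ₀/ω)·sinh
numerator   = 0.1858 − (0.0946)·1.546358 − (0.4663/3.1337)·1.179502 = -0.135997
denominator = 1 − 1.546358 = -0.546358
p = -0.135997 / -0.546358 = 0.2489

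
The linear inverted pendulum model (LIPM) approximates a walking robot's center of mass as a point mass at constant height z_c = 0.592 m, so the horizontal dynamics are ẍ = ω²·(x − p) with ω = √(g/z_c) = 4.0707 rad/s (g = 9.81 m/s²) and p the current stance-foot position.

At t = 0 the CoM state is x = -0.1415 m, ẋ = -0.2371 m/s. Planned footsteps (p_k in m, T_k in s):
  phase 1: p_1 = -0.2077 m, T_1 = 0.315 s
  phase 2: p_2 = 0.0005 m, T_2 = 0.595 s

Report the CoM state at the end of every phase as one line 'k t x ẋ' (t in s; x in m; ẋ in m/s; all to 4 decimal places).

1 0.3150 -0.1761 -0.0119
2 0.9100 -1.0188 -4.0863

phase 1: p=-0.2077, T=0.315, ωT=1.282271, cosh=1.941111, sinh=1.663704; start (x,ẋ)=(-0.141500, -0.237100) → end (x,ẋ)=(-0.176102, -0.011902)
phase 2: p=0.0005, T=0.595, ωT=2.422067, cosh=5.678930, sinh=5.590192; start (x,ẋ)=(-0.176102, -0.011902) → end (x,ẋ)=(-1.018754, -4.086339)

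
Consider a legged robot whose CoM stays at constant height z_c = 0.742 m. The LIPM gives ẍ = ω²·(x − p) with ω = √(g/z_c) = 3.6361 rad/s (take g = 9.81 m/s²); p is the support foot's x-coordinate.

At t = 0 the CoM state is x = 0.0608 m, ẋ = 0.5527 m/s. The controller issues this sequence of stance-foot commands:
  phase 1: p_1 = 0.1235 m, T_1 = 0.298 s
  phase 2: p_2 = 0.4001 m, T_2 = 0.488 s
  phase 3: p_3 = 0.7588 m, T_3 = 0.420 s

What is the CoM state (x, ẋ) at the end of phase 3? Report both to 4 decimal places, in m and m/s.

x = -0.2848, ẋ = -3.4648

phase 1: p=0.1235, T=0.298, ωT=1.083558, cosh=1.646782, sinh=1.308393; start (x,ẋ)=(0.060800, 0.552700) → end (x,ẋ)=(0.219127, 0.611885)
phase 2: p=0.4001, T=0.488, ωT=1.774417, cosh=3.033212, sinh=2.863629; start (x,ẋ)=(0.219127, 0.611885) → end (x,ẋ)=(0.333064, -0.028395)
phase 3: p=0.7588, T=0.420, ωT=1.527162, cosh=2.411120, sinh=2.193969; start (x,ẋ)=(0.333064, -0.028395) → end (x,ẋ)=(-0.284835, -3.464772)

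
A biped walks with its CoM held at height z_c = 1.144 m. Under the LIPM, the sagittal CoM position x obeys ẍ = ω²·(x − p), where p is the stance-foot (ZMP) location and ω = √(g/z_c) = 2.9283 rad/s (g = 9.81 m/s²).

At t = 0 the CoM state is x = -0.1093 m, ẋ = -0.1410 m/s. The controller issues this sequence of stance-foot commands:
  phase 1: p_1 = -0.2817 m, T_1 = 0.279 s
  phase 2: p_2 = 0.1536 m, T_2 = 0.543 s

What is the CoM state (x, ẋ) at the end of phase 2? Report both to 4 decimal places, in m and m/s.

phase 1: p=-0.2817, T=0.279, ωT=0.816996, cosh=1.352723, sinh=0.910966; start (x,ẋ)=(-0.109300, -0.141000) → end (x,ẋ)=(-0.092354, 0.269157)
phase 2: p=0.1536, T=0.543, ωT=1.590067, cosh=2.553994, sinh=2.350083; start (x,ẋ)=(-0.092354, 0.269157) → end (x,ẋ)=(-0.258556, -1.005169)

x = -0.2586, ẋ = -1.0052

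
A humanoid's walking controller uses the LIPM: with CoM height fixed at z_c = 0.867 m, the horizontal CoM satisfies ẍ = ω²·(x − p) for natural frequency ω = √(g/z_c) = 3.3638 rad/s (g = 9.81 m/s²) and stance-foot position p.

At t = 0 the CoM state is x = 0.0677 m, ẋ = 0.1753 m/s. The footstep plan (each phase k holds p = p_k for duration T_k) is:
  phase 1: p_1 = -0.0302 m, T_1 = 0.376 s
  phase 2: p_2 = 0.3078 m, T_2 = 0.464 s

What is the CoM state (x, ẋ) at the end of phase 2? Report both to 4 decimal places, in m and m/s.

x = 0.7342, ẋ = 1.6640

phase 1: p=-0.0302, T=0.376, ωT=1.264789, cosh=1.912322, sinh=1.630023; start (x,ẋ)=(0.067700, 0.175300) → end (x,ẋ)=(0.241963, 0.872023)
phase 2: p=0.3078, T=0.464, ωT=1.560803, cosh=2.486306, sinh=2.276339; start (x,ẋ)=(0.241963, 0.872023) → end (x,ẋ)=(0.734221, 1.663990)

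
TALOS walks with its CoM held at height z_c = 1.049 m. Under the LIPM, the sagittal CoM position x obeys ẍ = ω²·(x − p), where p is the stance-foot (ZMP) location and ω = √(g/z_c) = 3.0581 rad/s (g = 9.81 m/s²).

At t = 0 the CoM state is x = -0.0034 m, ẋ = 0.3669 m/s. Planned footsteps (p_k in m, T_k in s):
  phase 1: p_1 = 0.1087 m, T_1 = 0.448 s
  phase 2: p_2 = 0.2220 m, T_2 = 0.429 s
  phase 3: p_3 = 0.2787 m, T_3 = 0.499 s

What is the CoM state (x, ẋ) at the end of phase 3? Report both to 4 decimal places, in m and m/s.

phase 1: p=0.1087, T=0.448, ωT=1.370029, cosh=2.094782, sinh=1.840682; start (x,ẋ)=(-0.003400, 0.366900) → end (x,ẋ)=(0.094713, 0.137566)
phase 2: p=0.2220, T=0.429, ωT=1.311925, cosh=1.991308, sinh=1.722007; start (x,ẋ)=(0.094713, 0.137566) → end (x,ẋ)=(0.045996, -0.396364)
phase 3: p=0.2787, T=0.499, ωT=1.525992, cosh=2.408555, sinh=2.191149; start (x,ẋ)=(0.045996, -0.396364) → end (x,ẋ)=(-0.565777, -2.513955)

x = -0.5658, ẋ = -2.5140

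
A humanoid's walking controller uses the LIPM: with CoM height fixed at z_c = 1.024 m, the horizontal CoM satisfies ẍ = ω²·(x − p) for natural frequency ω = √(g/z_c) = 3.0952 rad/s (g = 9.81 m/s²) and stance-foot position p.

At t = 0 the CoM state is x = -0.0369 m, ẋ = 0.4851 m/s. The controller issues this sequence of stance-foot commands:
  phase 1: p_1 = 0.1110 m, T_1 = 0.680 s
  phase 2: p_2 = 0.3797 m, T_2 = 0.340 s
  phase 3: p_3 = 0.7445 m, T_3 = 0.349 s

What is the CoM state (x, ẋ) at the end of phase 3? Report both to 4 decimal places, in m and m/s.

phase 1: p=0.1110, T=0.680, ωT=2.104736, cosh=4.163407, sinh=4.041529; start (x,ẋ)=(-0.036900, 0.485100) → end (x,ẋ)=(0.128647, 0.169537)
phase 2: p=0.3797, T=0.340, ωT=1.052368, cosh=1.606768, sinh=1.257658; start (x,ẋ)=(0.128647, 0.169537) → end (x,ẋ)=(0.045203, -0.704868)
phase 3: p=0.7445, T=0.349, ωT=1.080225, cosh=1.642430, sinh=1.302911; start (x,ẋ)=(0.045203, -0.704868) → end (x,ẋ)=(-0.700757, -3.977799)

x = -0.7008, ẋ = -3.9778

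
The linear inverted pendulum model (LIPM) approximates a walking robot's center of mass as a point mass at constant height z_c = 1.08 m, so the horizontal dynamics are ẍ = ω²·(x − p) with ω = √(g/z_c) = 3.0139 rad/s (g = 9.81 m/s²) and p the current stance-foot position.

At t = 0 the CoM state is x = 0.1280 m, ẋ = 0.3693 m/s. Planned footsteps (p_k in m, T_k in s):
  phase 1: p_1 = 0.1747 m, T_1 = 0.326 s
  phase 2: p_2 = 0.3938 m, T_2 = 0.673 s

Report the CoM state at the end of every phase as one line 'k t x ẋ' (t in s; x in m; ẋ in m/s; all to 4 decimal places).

1 0.3260 0.2443 0.4007
2 0.9990 0.3124 -0.1334

phase 1: p=0.1747, T=0.326, ωT=0.982531, cosh=1.522786, sinh=1.148424; start (x,ẋ)=(0.128000, 0.369300) → end (x,ẋ)=(0.244305, 0.400725)
phase 2: p=0.3938, T=0.673, ωT=2.028355, cosh=3.866560, sinh=3.735009; start (x,ẋ)=(0.244305, 0.400725) → end (x,ẋ)=(0.312371, -0.133430)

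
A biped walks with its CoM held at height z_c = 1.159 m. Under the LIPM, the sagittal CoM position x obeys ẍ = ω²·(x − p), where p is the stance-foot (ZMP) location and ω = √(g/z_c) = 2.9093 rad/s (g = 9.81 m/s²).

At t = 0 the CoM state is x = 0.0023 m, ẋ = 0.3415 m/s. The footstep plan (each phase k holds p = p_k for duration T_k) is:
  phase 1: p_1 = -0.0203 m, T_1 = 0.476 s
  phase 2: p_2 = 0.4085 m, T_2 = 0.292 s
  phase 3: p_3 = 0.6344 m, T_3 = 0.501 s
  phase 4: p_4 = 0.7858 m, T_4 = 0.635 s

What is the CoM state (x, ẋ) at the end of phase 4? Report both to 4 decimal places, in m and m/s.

x = 1.3599, ẋ = 1.7844

phase 1: p=-0.0203, T=0.476, ωT=1.384827, cosh=2.122251, sinh=1.871883; start (x,ẋ)=(0.002300, 0.341500) → end (x,ẋ)=(0.247389, 0.847825)
phase 2: p=0.4085, T=0.292, ωT=0.849516, cosh=1.383068, sinh=0.955446; start (x,ẋ)=(0.247389, 0.847825) → end (x,ẋ)=(0.464107, 0.724762)
phase 3: p=0.6344, T=0.501, ωT=1.457559, cosh=2.264133, sinh=2.031330; start (x,ẋ)=(0.464107, 0.724762) → end (x,ẋ)=(0.754877, 0.634570)
phase 4: p=0.7858, T=0.635, ωT=1.847406, cosh=3.250493, sinh=3.092847; start (x,ẋ)=(0.754877, 0.634570) → end (x,ẋ)=(1.359890, 1.784421)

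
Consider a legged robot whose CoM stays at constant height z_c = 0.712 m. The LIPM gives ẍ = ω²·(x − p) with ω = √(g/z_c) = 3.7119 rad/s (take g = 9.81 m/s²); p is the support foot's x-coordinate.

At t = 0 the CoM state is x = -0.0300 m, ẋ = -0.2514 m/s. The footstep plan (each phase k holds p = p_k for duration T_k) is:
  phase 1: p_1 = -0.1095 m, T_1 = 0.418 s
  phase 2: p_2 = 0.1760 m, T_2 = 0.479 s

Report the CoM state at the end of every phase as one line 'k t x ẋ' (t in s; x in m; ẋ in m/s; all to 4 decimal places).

phase 1: p=-0.1095, T=0.418, ωT=1.551574, cosh=2.465403, sinh=2.253489; start (x,ẋ)=(-0.030000, -0.251400) → end (x,ẋ)=(-0.066125, 0.045193)
phase 2: p=0.1760, T=0.479, ωT=1.778000, cosh=3.043492, sinh=2.874517; start (x,ẋ)=(-0.066125, 0.045193) → end (x,ẋ)=(-0.525908, -2.445909)

1 0.4180 -0.0661 0.0452
2 0.8970 -0.5259 -2.4459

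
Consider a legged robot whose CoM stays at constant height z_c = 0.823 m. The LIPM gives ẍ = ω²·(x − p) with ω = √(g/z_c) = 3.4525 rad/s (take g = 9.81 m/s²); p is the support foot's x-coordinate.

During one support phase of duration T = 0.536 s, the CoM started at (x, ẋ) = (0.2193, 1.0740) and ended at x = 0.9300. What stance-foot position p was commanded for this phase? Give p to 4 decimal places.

p = 0.3319

ωT = 3.4525·0.536 = 1.850540; cosh(ωT) = 3.260204, sinh(ωT) = 3.103051
x(T) = p + (x₀−p)·cosh(ωT) + (ẋ₀/ω)·sinh(ωT) ⇒ p·(1 − cosh) = x(T) − x₀·cosh − (ẋ₀/ω)·sinh
numerator   = 0.9300 − (0.2193)·3.260204 − (1.0740/3.4525)·3.103051 = -0.750256
denominator = 1 − 3.260204 = -2.260204
p = -0.750256 / -2.260204 = 0.3319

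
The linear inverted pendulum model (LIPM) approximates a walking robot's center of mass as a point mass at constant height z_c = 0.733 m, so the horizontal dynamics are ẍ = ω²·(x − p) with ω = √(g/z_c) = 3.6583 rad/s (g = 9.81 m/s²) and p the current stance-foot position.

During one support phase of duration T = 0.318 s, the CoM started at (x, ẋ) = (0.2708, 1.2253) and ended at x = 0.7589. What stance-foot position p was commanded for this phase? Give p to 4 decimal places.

ωT = 3.6583·0.318 = 1.163339; cosh(ωT) = 1.756522, sinh(ωT) = 1.444081
x(T) = p + (x₀−p)·cosh(ωT) + (ẋ₀/ω)·sinh(ωT) ⇒ p·(1 − cosh) = x(T) − x₀·cosh − (ẋ₀/ω)·sinh
numerator   = 0.7589 − (0.2708)·1.756522 − (1.2253/3.6583)·1.444081 = -0.200442
denominator = 1 − 1.756522 = -0.756522
p = -0.200442 / -0.756522 = 0.2650

p = 0.2650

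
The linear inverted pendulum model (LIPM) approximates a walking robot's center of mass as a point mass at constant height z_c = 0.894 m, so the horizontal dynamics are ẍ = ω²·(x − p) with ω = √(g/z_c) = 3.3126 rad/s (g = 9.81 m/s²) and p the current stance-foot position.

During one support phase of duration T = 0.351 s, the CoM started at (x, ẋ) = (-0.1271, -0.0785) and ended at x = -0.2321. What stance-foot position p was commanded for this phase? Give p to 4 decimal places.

ωT = 3.3126·0.351 = 1.162723; cosh(ωT) = 1.755632, sinh(ωT) = 1.442998
x(T) = p + (x₀−p)·cosh(ωT) + (ẋ₀/ω)·sinh(ωT) ⇒ p·(1 − cosh) = x(T) − x₀·cosh − (ẋ₀/ω)·sinh
numerator   = -0.2321 − (-0.1271)·1.755632 − (-0.0785/3.3126)·1.442998 = 0.025236
denominator = 1 − 1.755632 = -0.755632
p = 0.025236 / -0.755632 = -0.0334

p = -0.0334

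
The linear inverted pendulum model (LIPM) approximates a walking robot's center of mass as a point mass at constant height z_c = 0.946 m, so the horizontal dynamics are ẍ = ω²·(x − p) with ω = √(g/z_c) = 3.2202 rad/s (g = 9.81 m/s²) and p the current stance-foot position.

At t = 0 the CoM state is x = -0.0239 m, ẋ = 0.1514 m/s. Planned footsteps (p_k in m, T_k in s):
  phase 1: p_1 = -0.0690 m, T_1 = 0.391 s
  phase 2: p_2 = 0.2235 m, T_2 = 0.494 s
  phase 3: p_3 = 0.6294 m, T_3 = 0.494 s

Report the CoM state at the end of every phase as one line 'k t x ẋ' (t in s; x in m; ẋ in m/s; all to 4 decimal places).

1 0.3910 0.0930 0.5233
2 0.8850 0.2721 0.3486
3 1.3790 -0.0292 -1.8154

phase 1: p=-0.0690, T=0.391, ωT=1.259098, cosh=1.903077, sinh=1.619167; start (x,ẋ)=(-0.023900, 0.151400) → end (x,ẋ)=(0.092955, 0.523279)
phase 2: p=0.2235, T=0.494, ωT=1.590779, cosh=2.555668, sinh=2.351901; start (x,ẋ)=(0.092955, 0.523279) → end (x,ẋ)=(0.272052, 0.348633)
phase 3: p=0.6294, T=0.494, ωT=1.590779, cosh=2.555668, sinh=2.351901; start (x,ẋ)=(0.272052, 0.348633) → end (x,ẋ)=(-0.029236, -1.815418)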